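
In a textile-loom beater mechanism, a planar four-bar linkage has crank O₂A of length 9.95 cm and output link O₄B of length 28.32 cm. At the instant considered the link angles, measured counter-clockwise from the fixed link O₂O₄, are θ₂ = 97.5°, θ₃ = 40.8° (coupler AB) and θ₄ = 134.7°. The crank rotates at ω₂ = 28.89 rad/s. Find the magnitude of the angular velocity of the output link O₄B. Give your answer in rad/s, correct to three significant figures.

8.50

ω₂ = 28.89 rad/s
Differentiating the loop-closure r₂e^{iθ₂}+r₃e^{iθ₃}=r₁+r₄e^{iθ₄} gives r₂ω₂e^{iθ₂}+r₃ω₃e^{iθ₃}=r₄ω₄e^{iθ₄}.
Eliminating the other unknown: ω₄ = r₂ω₂ sin(θ₂−θ₃) / [r₄ sin(θ₄−θ₃)].
Numerator sine = +0.83581; denominator sine = +0.99768.
Result = 0.0995·28.89·(+0.83581) / (0.2832·(+0.99768)) = +8.5034 rad/s; magnitude 8.5034 rad/s.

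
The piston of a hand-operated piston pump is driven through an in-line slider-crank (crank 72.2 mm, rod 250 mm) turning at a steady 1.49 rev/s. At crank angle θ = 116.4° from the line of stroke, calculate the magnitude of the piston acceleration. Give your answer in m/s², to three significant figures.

ω = 2π·1.49 = 9.362 rad/s
x(θ) = r cosθ + √(L² − r² sin²θ); with ω constant, a = ω²·d²x/dθ².
d²x/dθ² = −r cosθ − r²(cos2θ)/√u − r⁴ sin²2θ/(4u^{3/2}),  u = L² − r² sin²θ = 0.0583177 m².
Substituting r = 0.0722 m, L = 0.25 m, θ = 116.4°: d²x/dθ² = +0.044848 m.
a = ω²·d²x/dθ² = (9.362)²·(+0.044848) = +3.9307 m/s²;  |a| = 3.9307 m/s².

3.93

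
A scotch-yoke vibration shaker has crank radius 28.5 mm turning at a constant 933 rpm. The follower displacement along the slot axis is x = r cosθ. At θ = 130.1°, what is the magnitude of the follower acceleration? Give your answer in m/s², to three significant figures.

ω = 97.7 rad/s (from 933 rpm).
x = r cosθ ⇒ ẍ = −rω² cosθ (ω constant).
|a| = rω²|cosθ| = 0.0285·(97.7)²·|cos 130.1°| = 175.24 m/s².

175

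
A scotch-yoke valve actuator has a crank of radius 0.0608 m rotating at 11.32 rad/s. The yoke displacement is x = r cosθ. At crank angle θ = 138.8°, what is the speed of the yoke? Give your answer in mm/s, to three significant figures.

453

ω = 11.32 rad/s
x = r cosθ ⇒ ẋ = −rω sinθ.
|v| = rω|sinθ| = 0.0608·11.32·|sin 138.8°| = 0.45335 m/s = 453.35 mm/s.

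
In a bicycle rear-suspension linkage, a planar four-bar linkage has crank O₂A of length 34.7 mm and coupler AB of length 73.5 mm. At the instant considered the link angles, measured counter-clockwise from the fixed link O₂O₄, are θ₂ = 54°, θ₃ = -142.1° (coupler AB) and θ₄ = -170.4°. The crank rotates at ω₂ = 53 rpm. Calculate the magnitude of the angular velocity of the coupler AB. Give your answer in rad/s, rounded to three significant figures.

ω₂ = 5.55 rad/s (from 53 rpm).
Differentiating the loop-closure r₂e^{iθ₂}+r₃e^{iθ₃}=r₁+r₄e^{iθ₄} gives r₂ω₂e^{iθ₂}+r₃ω₃e^{iθ₃}=r₄ω₄e^{iθ₄}.
Eliminating the other unknown: ω₃ = r₂ω₂ sin(θ₄−θ₂) / [r₃ sin(θ₃−θ₄)].
Numerator sine = +0.69966; denominator sine = +0.47409.
Result = 0.0347·5.55·(+0.69966) / (0.0735·(+0.47409)) = +3.867 rad/s; magnitude 3.867 rad/s.

3.87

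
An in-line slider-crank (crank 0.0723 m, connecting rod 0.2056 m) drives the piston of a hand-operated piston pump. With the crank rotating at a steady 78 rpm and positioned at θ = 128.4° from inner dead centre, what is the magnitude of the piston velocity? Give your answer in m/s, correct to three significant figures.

ω = 2π·78/60 = 8.168 rad/s
For an in-line slider-crank, x = r cosθ + √(L² − r² sin²θ), so v = −rω sinθ·[1 + r cosθ/√(L² − r² sin²θ)].
With r = 0.0723 m, L = 0.2056 m, θ = 128.4°: √(L² − r² sin²θ) = 0.19764 m.
v = −0.0723·8.168·0.78369·[1 + 0.0723·-0.62115/0.19764] = -0.35765 m/s.
|v| = 0.35765 m/s.

0.358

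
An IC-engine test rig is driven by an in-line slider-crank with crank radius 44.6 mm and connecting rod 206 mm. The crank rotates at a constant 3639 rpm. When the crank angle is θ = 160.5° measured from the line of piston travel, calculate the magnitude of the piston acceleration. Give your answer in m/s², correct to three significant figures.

ω = 2π·3639/60 = 381.1 rad/s
x(θ) = r cosθ + √(L² − r² sin²θ); with ω constant, a = ω²·d²x/dθ².
d²x/dθ² = −r cosθ − r²(cos2θ)/√u − r⁴ sin²2θ/(4u^{3/2}),  u = L² − r² sin²θ = 0.0422144 m².
Substituting r = 0.0446 m, L = 0.206 m, θ = 160.5°: d²x/dθ² = +0.034473 m.
a = ω²·d²x/dθ² = (381.1)²·(+0.034473) = +5006.1 m/s²;  |a| = 5006.1 m/s².

5010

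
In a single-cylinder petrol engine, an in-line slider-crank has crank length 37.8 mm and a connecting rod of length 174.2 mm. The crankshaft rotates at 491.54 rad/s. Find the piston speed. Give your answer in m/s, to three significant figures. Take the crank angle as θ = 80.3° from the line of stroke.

ω = 491.5 rad/s
For an in-line slider-crank, x = r cosθ + √(L² − r² sin²θ), so v = −rω sinθ·[1 + r cosθ/√(L² − r² sin²θ)].
With r = 0.0378 m, L = 0.1742 m, θ = 80.3°: √(L² − r² sin²θ) = 0.17017 m.
v = −0.0378·491.5·0.98570·[1 + 0.0378·0.16849/0.17017] = -19 m/s.
|v| = 19 m/s.

19.0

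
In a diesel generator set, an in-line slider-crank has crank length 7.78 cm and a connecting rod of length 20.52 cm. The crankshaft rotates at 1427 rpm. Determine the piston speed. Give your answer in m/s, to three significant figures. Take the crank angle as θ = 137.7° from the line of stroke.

5.56

ω = 2π·1427/60 = 149.4 rad/s
For an in-line slider-crank, x = r cosθ + √(L² − r² sin²θ), so v = −rω sinθ·[1 + r cosθ/√(L² − r² sin²θ)].
With r = 0.0778 m, L = 0.2052 m, θ = 137.7°: √(L² − r² sin²θ) = 0.19841 m.
v = −0.0778·149.4·0.67301·[1 + 0.0778·-0.73963/0.19841] = -5.5552 m/s.
|v| = 5.5552 m/s.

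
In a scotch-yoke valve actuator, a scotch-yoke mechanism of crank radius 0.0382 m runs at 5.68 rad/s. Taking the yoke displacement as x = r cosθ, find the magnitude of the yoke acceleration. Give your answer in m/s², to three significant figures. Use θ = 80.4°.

ω = 5.68 rad/s
x = r cosθ ⇒ ẍ = −rω² cosθ (ω constant).
|a| = rω²|cosθ| = 0.0382·(5.68)²·|cos 80.4°| = 0.20553 m/s².

0.206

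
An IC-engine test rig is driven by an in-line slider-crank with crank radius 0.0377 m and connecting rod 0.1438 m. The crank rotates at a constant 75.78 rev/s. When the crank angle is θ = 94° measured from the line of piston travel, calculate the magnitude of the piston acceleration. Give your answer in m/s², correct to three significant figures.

2890

ω = 2π·75.8 = 476.1 rad/s
x(θ) = r cosθ + √(L² − r² sin²θ); with ω constant, a = ω²·d²x/dθ².
d²x/dθ² = −r cosθ − r²(cos2θ)/√u − r⁴ sin²2θ/(4u^{3/2}),  u = L² − r² sin²θ = 0.0192641 m².
Substituting r = 0.0377 m, L = 0.1438 m, θ = 94°: d²x/dθ² = +0.012767 m.
a = ω²·d²x/dθ² = (476.1)²·(+0.012767) = +2894.3 m/s²;  |a| = 2894.3 m/s².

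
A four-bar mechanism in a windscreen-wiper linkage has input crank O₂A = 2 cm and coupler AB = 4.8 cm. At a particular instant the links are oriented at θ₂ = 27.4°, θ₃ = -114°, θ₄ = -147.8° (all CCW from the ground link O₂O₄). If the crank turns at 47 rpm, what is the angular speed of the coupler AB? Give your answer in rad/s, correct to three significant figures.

0.308

ω₂ = 4.922 rad/s (from 47 rpm).
Differentiating the loop-closure r₂e^{iθ₂}+r₃e^{iθ₃}=r₁+r₄e^{iθ₄} gives r₂ω₂e^{iθ₂}+r₃ω₃e^{iθ₃}=r₄ω₄e^{iθ₄}.
Eliminating the other unknown: ω₃ = r₂ω₂ sin(θ₄−θ₂) / [r₃ sin(θ₃−θ₄)].
Numerator sine = -0.08368; denominator sine = +0.55630.
Result = 0.02·4.922·(-0.08368) / (0.048·(+0.55630)) = -0.30848 rad/s; magnitude 0.30848 rad/s.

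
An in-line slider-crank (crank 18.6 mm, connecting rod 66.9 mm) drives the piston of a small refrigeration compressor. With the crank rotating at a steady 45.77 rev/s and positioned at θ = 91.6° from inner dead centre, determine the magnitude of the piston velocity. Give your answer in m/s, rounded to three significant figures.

ω = 2π·45.8 = 287.6 rad/s
For an in-line slider-crank, x = r cosθ + √(L² − r² sin²θ), so v = −rω sinθ·[1 + r cosθ/√(L² − r² sin²θ)].
With r = 0.0186 m, L = 0.0669 m, θ = 91.6°: √(L² − r² sin²θ) = 0.064264 m.
v = −0.0186·287.6·0.99961·[1 + 0.0186·-0.02792/0.064264] = -5.3037 m/s.
|v| = 5.3037 m/s.

5.30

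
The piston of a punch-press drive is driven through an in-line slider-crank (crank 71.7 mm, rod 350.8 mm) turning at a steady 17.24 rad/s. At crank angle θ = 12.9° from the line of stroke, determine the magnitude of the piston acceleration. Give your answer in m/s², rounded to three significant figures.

24.7

ω = 17.24 rad/s
x(θ) = r cosθ + √(L² − r² sin²θ); with ω constant, a = ω²·d²x/dθ².
d²x/dθ² = −r cosθ − r²(cos2θ)/√u − r⁴ sin²2θ/(4u^{3/2}),  u = L² − r² sin²θ = 0.122804 m².
Substituting r = 0.0717 m, L = 0.3508 m, θ = 12.9°: d²x/dθ² = -0.083127 m.
a = ω²·d²x/dθ² = (17.24)²·(-0.083127) = -24.707 m/s²;  |a| = 24.707 m/s².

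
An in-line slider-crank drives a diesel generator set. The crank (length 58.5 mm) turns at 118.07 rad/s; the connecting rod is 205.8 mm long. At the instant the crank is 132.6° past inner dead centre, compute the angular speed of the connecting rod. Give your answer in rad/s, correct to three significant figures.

23.2

ω = 118.1 rad/s
The rod makes angle φ with the slider axis where L sinφ = r sinθ; differentiating, L cosφ·φ̇ = r ω cosθ.
L cosφ = √(L² − r² sin²θ) = 0.20124 m.
|ω_rod| = r ω |cosθ| / √(L² − r² sin²θ) = 0.0585·118.1·0.67688/0.20124 = 23.232 rad/s.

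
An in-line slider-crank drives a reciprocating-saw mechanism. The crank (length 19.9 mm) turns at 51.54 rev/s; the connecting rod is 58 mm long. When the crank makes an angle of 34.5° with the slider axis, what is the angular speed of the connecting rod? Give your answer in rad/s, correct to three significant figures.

ω = 323.8 rad/s (converted from 51.54 rev/s).
The rod makes angle φ with the slider axis where L sinφ = r sinθ; differentiating, L cosφ·φ̇ = r ω cosθ.
L cosφ = √(L² − r² sin²θ) = 0.056894 m.
|ω_rod| = r ω |cosθ| / √(L² − r² sin²θ) = 0.0199·323.8·0.82413/0.056894 = 93.348 rad/s.

93.3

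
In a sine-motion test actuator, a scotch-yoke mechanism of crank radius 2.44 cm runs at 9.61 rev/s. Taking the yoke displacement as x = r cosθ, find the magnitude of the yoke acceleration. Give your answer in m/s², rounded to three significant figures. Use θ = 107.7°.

ω = 60.38 rad/s (from 9.61 rev/s).
x = r cosθ ⇒ ẍ = −rω² cosθ (ω constant).
|a| = rω²|cosθ| = 0.0244·(60.38)²·|cos 107.7°| = 27.047 m/s².

27.0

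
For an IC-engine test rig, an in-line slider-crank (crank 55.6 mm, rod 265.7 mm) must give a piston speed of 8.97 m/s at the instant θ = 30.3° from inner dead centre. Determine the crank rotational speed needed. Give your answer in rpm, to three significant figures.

For an in-line slider-crank, |v_piston| = rω|sinθ|·[1 + r cosθ/√(L² − r² sin²θ)].
With r = 0.0556 m, L = 0.2657 m, θ = 30.3°: the bracketed kinematic factor |dx/dθ| = 0.033148 m.
ω = v/|dx/dθ| = 8.97/0.033148 = 270.6 rad/s.
N = 60ω/(2π) = 2584.1 rpm.

2580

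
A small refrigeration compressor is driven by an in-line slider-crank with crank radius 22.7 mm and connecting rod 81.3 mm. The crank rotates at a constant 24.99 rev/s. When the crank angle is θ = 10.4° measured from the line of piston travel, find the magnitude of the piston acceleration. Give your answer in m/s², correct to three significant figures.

697

ω = 2π·25 = 157 rad/s
x(θ) = r cosθ + √(L² − r² sin²θ); with ω constant, a = ω²·d²x/dθ².
d²x/dθ² = −r cosθ − r²(cos2θ)/√u − r⁴ sin²2θ/(4u^{3/2}),  u = L² − r² sin²θ = 0.0065929 m².
Substituting r = 0.0227 m, L = 0.0813 m, θ = 10.4°: d²x/dθ² = -0.028275 m.
a = ω²·d²x/dθ² = (157)²·(-0.028275) = -697.11 m/s²;  |a| = 697.11 m/s².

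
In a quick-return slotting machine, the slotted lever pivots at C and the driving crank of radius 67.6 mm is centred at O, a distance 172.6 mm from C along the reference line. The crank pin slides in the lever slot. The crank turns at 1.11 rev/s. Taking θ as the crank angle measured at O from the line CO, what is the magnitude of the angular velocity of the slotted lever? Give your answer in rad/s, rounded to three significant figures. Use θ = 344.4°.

1.94

ω = 6.974 rad/s (from 1.11 rev/s).
Crank pin A relative to C: A = (d + r cosθ, r sinθ); lever angle φ = atan2(r sinθ, d + r cosθ).
Differentiating tanφ: φ̇ = rω(d cosθ + r)/(d² + r² + 2dr cosθ).
d² + r² + 2dr cosθ = |CA|² = 0.0568364 m²;  d cosθ + r = +0.23384 m.
|ω_lever| = |0.0676·6.974·+0.23384| / 0.0568364 = 1.9397 rad/s.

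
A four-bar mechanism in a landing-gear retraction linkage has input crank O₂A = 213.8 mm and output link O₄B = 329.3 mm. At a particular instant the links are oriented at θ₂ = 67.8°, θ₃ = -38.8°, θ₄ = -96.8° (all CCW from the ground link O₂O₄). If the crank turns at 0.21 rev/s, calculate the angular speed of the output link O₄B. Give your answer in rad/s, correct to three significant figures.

ω₂ = 1.319 rad/s (from 0.21 rev/s).
Differentiating the loop-closure r₂e^{iθ₂}+r₃e^{iθ₃}=r₁+r₄e^{iθ₄} gives r₂ω₂e^{iθ₂}+r₃ω₃e^{iθ₃}=r₄ω₄e^{iθ₄}.
Eliminating the other unknown: ω₄ = r₂ω₂ sin(θ₂−θ₃) / [r₄ sin(θ₄−θ₃)].
Numerator sine = +0.95832; denominator sine = -0.84805.
Result = 0.2138·1.319·(+0.95832) / (0.3293·(-0.84805)) = -0.96807 rad/s; magnitude 0.96807 rad/s.

0.968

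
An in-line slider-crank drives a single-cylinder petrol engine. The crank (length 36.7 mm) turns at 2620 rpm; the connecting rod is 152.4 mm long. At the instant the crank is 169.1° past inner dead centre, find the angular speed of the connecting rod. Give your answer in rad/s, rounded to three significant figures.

ω = 274.4 rad/s (converted from 2620 rpm).
The rod makes angle φ with the slider axis where L sinφ = r sinθ; differentiating, L cosφ·φ̇ = r ω cosθ.
L cosφ = √(L² − r² sin²θ) = 0.15224 m.
|ω_rod| = r ω |cosθ| / √(L² − r² sin²θ) = 0.0367·274.4·0.98196/0.15224 = 64.946 rad/s.

64.9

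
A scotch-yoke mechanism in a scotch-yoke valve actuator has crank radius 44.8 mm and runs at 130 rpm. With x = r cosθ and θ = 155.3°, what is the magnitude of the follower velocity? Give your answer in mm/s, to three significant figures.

ω = 13.61 rad/s (from 130 rpm).
x = r cosθ ⇒ ẋ = −rω sinθ.
|v| = rω|sinθ| = 0.0448·13.61·|sin 155.3°| = 0.25485 m/s = 254.85 mm/s.

255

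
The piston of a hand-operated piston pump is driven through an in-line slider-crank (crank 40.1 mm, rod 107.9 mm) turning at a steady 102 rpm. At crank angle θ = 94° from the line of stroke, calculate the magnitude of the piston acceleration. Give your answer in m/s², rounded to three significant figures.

2.13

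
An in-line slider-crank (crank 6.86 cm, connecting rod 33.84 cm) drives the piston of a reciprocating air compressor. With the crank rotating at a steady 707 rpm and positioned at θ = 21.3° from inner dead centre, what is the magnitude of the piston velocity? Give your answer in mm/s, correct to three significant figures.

2190

ω = 2π·707/60 = 74.04 rad/s
For an in-line slider-crank, x = r cosθ + √(L² − r² sin²θ), so v = −rω sinθ·[1 + r cosθ/√(L² − r² sin²θ)].
With r = 0.0686 m, L = 0.3384 m, θ = 21.3°: √(L² − r² sin²θ) = 0.33748 m.
v = −0.0686·74.04·0.36325·[1 + 0.0686·0.93169/0.33748] = -2.1943 m/s.
|v| = 2.1943 m/s = 2194.3 mm/s.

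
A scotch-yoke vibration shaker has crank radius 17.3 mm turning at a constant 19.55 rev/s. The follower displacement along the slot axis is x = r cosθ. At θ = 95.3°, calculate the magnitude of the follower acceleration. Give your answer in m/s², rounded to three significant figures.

24.1

ω = 122.8 rad/s (from 19.55 rev/s).
x = r cosθ ⇒ ẍ = −rω² cosθ (ω constant).
|a| = rω²|cosθ| = 0.0173·(122.8)²·|cos 95.3°| = 24.112 m/s².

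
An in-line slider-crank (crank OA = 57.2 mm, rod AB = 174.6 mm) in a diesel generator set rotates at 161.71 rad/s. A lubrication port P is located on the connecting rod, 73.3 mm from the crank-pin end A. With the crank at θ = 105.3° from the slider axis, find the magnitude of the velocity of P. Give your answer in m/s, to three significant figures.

8.70

ω = 161.7 rad/s.  Crank-pin speed |V_A| = rω = 9.2498 m/s, perpendicular to OA.
Rod angle: sinφ = −(r/L) sinθ ⇒ φ = -18.421°; ω_rod = −rω cosθ/√(L²−r²sin²θ) = +14.734 rad/s.
V_P = V_A + ω_rod × AP, with AP = 0.0733 m along the rod.
Components: V_Px = −rω sinθ − a·ω_rod·sinφ = -8.5807 m/s;  V_Py = rω cosθ + a·ω_rod·cosφ = -1.4161 m/s.
|V_P| = √(V_Px² + V_Py²) = 8.6968 m/s.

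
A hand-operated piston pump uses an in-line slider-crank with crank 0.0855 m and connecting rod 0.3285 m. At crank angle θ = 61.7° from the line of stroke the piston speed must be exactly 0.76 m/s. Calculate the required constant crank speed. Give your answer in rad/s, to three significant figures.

For an in-line slider-crank, |v_piston| = rω|sinθ|·[1 + r cosθ/√(L² − r² sin²θ)].
With r = 0.0855 m, L = 0.3285 m, θ = 61.7°: the bracketed kinematic factor |dx/dθ| = 0.084824 m.
ω = v/|dx/dθ| = 0.76/0.084824 = 8.9597 rad/s.

8.96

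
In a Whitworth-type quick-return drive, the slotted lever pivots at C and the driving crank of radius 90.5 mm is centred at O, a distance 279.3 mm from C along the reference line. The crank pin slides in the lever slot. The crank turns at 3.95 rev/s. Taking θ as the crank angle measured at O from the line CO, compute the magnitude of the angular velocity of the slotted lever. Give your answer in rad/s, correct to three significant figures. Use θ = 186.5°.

ω = 24.82 rad/s (from 3.95 rev/s).
Crank pin A relative to C: A = (d + r cosθ, r sinθ); lever angle φ = atan2(r sinθ, d + r cosθ).
Differentiating tanφ: φ̇ = rω(d cosθ + r)/(d² + r² + 2dr cosθ).
d² + r² + 2dr cosθ = |CA|² = 0.0359704 m²;  d cosθ + r = -0.187 m.
|ω_lever| = |0.0905·24.82·-0.187| / 0.0359704 = 11.677 rad/s.

11.7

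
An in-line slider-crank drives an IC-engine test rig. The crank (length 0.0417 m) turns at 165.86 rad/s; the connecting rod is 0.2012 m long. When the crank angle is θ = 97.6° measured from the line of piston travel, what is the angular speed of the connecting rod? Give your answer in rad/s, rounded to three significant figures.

4.65

ω = 165.9 rad/s
The rod makes angle φ with the slider axis where L sinφ = r sinθ; differentiating, L cosφ·φ̇ = r ω cosθ.
L cosφ = √(L² − r² sin²θ) = 0.19691 m.
|ω_rod| = r ω |cosθ| / √(L² − r² sin²θ) = 0.0417·165.9·0.13226/0.19691 = 4.6455 rad/s.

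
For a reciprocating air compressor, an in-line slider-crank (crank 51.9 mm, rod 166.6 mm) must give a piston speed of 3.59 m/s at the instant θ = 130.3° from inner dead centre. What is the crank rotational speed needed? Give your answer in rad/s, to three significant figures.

114

For an in-line slider-crank, |v_piston| = rω|sinθ|·[1 + r cosθ/√(L² − r² sin²θ)].
With r = 0.0519 m, L = 0.1666 m, θ = 130.3°: the bracketed kinematic factor |dx/dθ| = 0.031372 m.
ω = v/|dx/dθ| = 3.59/0.031372 = 114.43 rad/s.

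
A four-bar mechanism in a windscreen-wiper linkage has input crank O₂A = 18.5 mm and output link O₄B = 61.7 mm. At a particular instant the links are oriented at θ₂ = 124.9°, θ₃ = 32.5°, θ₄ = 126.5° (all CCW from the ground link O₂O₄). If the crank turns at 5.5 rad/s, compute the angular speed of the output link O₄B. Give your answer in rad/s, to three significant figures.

ω₂ = 5.5 rad/s
Differentiating the loop-closure r₂e^{iθ₂}+r₃e^{iθ₃}=r₁+r₄e^{iθ₄} gives r₂ω₂e^{iθ₂}+r₃ω₃e^{iθ₃}=r₄ω₄e^{iθ₄}.
Eliminating the other unknown: ω₄ = r₂ω₂ sin(θ₂−θ₃) / [r₄ sin(θ₄−θ₃)].
Numerator sine = +0.99912; denominator sine = +0.99756.
Result = 0.0185·5.5·(+0.99912) / (0.0617·(+0.99756)) = +1.6517 rad/s; magnitude 1.6517 rad/s.

1.65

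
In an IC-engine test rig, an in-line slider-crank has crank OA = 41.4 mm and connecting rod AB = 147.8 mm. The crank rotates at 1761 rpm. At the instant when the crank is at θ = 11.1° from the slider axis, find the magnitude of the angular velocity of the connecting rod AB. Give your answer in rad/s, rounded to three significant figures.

ω = 184.4 rad/s (converted from 1761 rpm).
The rod makes angle φ with the slider axis where L sinφ = r sinθ; differentiating, L cosφ·φ̇ = r ω cosθ.
L cosφ = √(L² − r² sin²θ) = 0.14758 m.
|ω_rod| = r ω |cosθ| / √(L² − r² sin²θ) = 0.0414·184.4·0.98129/0.14758 = 50.763 rad/s.

50.8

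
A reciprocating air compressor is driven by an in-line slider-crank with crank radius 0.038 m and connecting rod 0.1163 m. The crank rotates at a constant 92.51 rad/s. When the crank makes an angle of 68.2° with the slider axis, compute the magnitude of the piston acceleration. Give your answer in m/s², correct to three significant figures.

ω = 92.51 rad/s
x(θ) = r cosθ + √(L² − r² sin²θ); with ω constant, a = ω²·d²x/dθ².
d²x/dθ² = −r cosθ − r²(cos2θ)/√u − r⁴ sin²2θ/(4u^{3/2}),  u = L² − r² sin²θ = 0.0122808 m².
Substituting r = 0.038 m, L = 0.1163 m, θ = 68.2°: d²x/dθ² = -0.004858 m.
a = ω²·d²x/dθ² = (92.51)²·(-0.004858) = -41.575 m/s²;  |a| = 41.575 m/s².

41.6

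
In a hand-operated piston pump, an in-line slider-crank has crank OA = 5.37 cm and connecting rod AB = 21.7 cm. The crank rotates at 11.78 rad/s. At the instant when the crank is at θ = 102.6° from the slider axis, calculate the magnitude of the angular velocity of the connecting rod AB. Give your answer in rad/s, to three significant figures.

ω = 11.78 rad/s
The rod makes angle φ with the slider axis where L sinφ = r sinθ; differentiating, L cosφ·φ̇ = r ω cosθ.
L cosφ = √(L² − r² sin²θ) = 0.21058 m.
|ω_rod| = r ω |cosθ| / √(L² − r² sin²θ) = 0.0537·11.78·0.21814/0.21058 = 0.65532 rad/s.

0.655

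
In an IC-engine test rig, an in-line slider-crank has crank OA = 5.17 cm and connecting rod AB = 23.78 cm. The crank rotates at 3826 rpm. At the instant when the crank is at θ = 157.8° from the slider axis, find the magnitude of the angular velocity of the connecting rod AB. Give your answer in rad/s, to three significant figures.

80.9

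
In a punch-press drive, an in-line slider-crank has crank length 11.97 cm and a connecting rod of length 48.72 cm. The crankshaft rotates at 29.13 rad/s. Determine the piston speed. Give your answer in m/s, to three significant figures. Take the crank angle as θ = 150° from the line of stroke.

1.37

ω = 29.13 rad/s
For an in-line slider-crank, x = r cosθ + √(L² − r² sin²θ), so v = −rω sinθ·[1 + r cosθ/√(L² − r² sin²θ)].
With r = 0.1197 m, L = 0.4872 m, θ = 150°: √(L² − r² sin²θ) = 0.48351 m.
v = −0.1197·29.13·0.50000·[1 + 0.1197·-0.86603/0.48351] = -1.3696 m/s.
|v| = 1.3696 m/s.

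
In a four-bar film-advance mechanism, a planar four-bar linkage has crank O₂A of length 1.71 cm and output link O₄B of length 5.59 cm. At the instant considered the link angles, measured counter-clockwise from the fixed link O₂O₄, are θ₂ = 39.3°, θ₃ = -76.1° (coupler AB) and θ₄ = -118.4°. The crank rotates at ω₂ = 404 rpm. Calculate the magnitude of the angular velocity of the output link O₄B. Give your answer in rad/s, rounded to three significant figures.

ω₂ = 42.31 rad/s (from 404 rpm).
Differentiating the loop-closure r₂e^{iθ₂}+r₃e^{iθ₃}=r₁+r₄e^{iθ₄} gives r₂ω₂e^{iθ₂}+r₃ω₃e^{iθ₃}=r₄ω₄e^{iθ₄}.
Eliminating the other unknown: ω₄ = r₂ω₂ sin(θ₂−θ₃) / [r₄ sin(θ₄−θ₃)].
Numerator sine = +0.90334; denominator sine = -0.67301.
Result = 0.0171·42.31·(+0.90334) / (0.0559·(-0.67301)) = -17.371 rad/s; magnitude 17.371 rad/s.

17.4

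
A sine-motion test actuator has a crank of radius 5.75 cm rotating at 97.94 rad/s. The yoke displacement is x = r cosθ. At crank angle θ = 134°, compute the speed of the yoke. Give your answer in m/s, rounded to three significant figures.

4.05

ω = 97.94 rad/s
x = r cosθ ⇒ ẋ = −rω sinθ.
|v| = rω|sinθ| = 0.0575·97.94·|sin 134°| = 4.051 m/s.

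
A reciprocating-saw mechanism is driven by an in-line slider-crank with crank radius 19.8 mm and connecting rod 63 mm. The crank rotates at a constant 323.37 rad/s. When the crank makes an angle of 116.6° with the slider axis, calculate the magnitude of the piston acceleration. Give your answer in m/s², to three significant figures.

1320

ω = 323.4 rad/s
x(θ) = r cosθ + √(L² − r² sin²θ); with ω constant, a = ω²·d²x/dθ².
d²x/dθ² = −r cosθ − r²(cos2θ)/√u − r⁴ sin²2θ/(4u^{3/2}),  u = L² − r² sin²θ = 0.00365556 m².
Substituting r = 0.0198 m, L = 0.063 m, θ = 116.6°: d²x/dθ² = +0.012638 m.
a = ω²·d²x/dθ² = (323.4)²·(+0.012638) = +1321.6 m/s²;  |a| = 1321.6 m/s².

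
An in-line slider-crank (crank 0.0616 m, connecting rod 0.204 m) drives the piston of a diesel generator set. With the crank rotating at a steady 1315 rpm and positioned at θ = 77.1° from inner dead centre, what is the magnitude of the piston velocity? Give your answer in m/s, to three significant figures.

8.85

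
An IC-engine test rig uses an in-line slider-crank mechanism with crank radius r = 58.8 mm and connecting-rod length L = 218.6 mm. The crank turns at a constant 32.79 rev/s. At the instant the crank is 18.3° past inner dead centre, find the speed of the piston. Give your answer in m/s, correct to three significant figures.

ω = 2π·32.8 = 206 rad/s
For an in-line slider-crank, x = r cosθ + √(L² − r² sin²θ), so v = −rω sinθ·[1 + r cosθ/√(L² − r² sin²θ)].
With r = 0.0588 m, L = 0.2186 m, θ = 18.3°: √(L² − r² sin²θ) = 0.21782 m.
v = −0.0588·206·0.31399·[1 + 0.0588·0.94943/0.21782] = -4.7787 m/s.
|v| = 4.7787 m/s.

4.78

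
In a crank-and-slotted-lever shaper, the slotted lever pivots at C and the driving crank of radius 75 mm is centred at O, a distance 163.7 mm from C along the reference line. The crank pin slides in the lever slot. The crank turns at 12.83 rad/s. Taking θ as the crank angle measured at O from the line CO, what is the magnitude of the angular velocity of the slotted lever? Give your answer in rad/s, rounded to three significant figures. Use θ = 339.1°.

3.96

ω = 12.83 rad/s
Crank pin A relative to C: A = (d + r cosθ, r sinθ); lever angle φ = atan2(r sinθ, d + r cosθ).
Differentiating tanφ: φ̇ = rω(d cosθ + r)/(d² + r² + 2dr cosθ).
d² + r² + 2dr cosθ = |CA|² = 0.0553621 m²;  d cosθ + r = +0.22793 m.
|ω_lever| = |0.075·12.83·+0.22793| / 0.0553621 = 3.9616 rad/s.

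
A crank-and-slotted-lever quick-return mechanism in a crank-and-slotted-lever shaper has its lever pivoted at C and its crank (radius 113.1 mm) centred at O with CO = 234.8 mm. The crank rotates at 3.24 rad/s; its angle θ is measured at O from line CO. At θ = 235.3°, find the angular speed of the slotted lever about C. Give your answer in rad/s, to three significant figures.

0.200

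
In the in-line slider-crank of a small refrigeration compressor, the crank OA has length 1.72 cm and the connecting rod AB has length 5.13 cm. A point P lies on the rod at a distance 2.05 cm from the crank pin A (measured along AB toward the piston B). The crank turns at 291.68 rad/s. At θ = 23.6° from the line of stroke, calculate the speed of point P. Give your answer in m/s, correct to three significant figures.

3.57

ω = 291.7 rad/s.  Crank-pin speed |V_A| = rω = 5.0169 m/s, perpendicular to OA.
Rod angle: sinφ = −(r/L) sinθ ⇒ φ = -7.714°; ω_rod = −rω cosθ/√(L²−r²sin²θ) = -90.434 rad/s.
V_P = V_A + ω_rod × AP, with AP = 0.0205 m along the rod.
Components: V_Px = −rω sinθ − a·ω_rod·sinφ = -2.2574 m/s;  V_Py = rω cosθ + a·ω_rod·cosφ = +2.7602 m/s.
|V_P| = √(V_Px² + V_Py²) = 3.5657 m/s.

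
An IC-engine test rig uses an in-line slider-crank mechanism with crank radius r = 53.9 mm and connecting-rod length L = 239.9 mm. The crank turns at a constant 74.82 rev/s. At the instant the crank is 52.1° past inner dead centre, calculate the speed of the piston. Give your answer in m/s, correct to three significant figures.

ω = 2π·74.8 = 470.1 rad/s
For an in-line slider-crank, x = r cosθ + √(L² − r² sin²θ), so v = −rω sinθ·[1 + r cosθ/√(L² − r² sin²θ)].
With r = 0.0539 m, L = 0.2399 m, θ = 52.1°: √(L² − r² sin²θ) = 0.2361 m.
v = −0.0539·470.1·0.78908·[1 + 0.0539·0.61429/0.2361] = -22.798 m/s.
|v| = 22.798 m/s.

22.8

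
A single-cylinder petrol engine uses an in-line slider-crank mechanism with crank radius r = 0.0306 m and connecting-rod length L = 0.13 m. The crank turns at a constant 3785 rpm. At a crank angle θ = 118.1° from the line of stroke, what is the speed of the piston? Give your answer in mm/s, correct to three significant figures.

9490

ω = 2π·3785/60 = 396.4 rad/s
For an in-line slider-crank, x = r cosθ + √(L² − r² sin²θ), so v = −rω sinθ·[1 + r cosθ/√(L² − r² sin²θ)].
With r = 0.0306 m, L = 0.13 m, θ = 118.1°: √(L² − r² sin²θ) = 0.12717 m.
v = −0.0306·396.4·0.88213·[1 + 0.0306·-0.47101/0.12717] = -9.4865 m/s.
|v| = 9.4865 m/s = 9486.5 mm/s.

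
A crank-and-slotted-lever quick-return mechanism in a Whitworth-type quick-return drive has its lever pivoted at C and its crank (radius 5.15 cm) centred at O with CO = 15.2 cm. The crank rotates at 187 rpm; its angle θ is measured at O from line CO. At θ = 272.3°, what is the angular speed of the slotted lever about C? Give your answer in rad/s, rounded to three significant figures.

ω = 19.58 rad/s (from 187 rpm).
Crank pin A relative to C: A = (d + r cosθ, r sinθ); lever angle φ = atan2(r sinθ, d + r cosθ).
Differentiating tanφ: φ̇ = rω(d cosθ + r)/(d² + r² + 2dr cosθ).
d² + r² + 2dr cosθ = |CA|² = 0.0263846 m²;  d cosθ + r = +0.0576 m.
|ω_lever| = |0.0515·19.58·+0.0576| / 0.0263846 = 2.2017 rad/s.

2.20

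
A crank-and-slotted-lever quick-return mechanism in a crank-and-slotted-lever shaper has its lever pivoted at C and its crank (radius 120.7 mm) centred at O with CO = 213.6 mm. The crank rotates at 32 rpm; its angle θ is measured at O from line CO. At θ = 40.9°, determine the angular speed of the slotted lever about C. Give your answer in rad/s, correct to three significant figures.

ω = 3.351 rad/s (from 32 rpm).
Crank pin A relative to C: A = (d + r cosθ, r sinθ); lever angle φ = atan2(r sinθ, d + r cosθ).
Differentiating tanφ: φ̇ = rω(d cosθ + r)/(d² + r² + 2dr cosθ).
d² + r² + 2dr cosθ = |CA|² = 0.0991676 m²;  d cosθ + r = +0.28215 m.
|ω_lever| = |0.1207·3.351·+0.28215| / 0.0991676 = 1.1508 rad/s.

1.15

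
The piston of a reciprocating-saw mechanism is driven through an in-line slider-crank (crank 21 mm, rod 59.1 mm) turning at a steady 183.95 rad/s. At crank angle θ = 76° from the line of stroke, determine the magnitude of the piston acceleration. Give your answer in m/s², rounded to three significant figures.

63.5

ω = 183.9 rad/s
x(θ) = r cosθ + √(L² − r² sin²θ); with ω constant, a = ω²·d²x/dθ².
d²x/dθ² = −r cosθ − r²(cos2θ)/√u − r⁴ sin²2θ/(4u^{3/2}),  u = L² − r² sin²θ = 0.00307762 m².
Substituting r = 0.021 m, L = 0.0591 m, θ = 76°: d²x/dθ² = +0.0018757 m.
a = ω²·d²x/dθ² = (183.9)²·(+0.0018757) = +63.47 m/s²;  |a| = 63.47 m/s².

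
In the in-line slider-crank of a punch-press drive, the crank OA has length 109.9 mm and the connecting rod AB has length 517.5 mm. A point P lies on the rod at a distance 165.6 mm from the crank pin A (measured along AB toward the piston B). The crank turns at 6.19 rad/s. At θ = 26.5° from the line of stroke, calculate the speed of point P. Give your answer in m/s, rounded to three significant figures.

0.525

ω = 6.19 rad/s.  Crank-pin speed |V_A| = rω = 0.68028 m/s, perpendicular to OA.
Rod angle: sinφ = −(r/L) sinθ ⇒ φ = -5.437°; ω_rod = −rω cosθ/√(L²−r²sin²θ) = -1.1818 rad/s.
V_P = V_A + ω_rod × AP, with AP = 0.1656 m along the rod.
Components: V_Px = −rω sinθ − a·ω_rod·sinφ = -0.32208 m/s;  V_Py = rω cosθ + a·ω_rod·cosφ = +0.41399 m/s.
|V_P| = √(V_Px² + V_Py²) = 0.52452 m/s.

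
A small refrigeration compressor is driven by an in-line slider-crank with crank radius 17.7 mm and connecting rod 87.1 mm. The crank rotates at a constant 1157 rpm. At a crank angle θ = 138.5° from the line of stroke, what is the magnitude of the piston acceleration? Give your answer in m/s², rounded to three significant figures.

ω = 2π·1157/60 = 121.2 rad/s
x(θ) = r cosθ + √(L² − r² sin²θ); with ω constant, a = ω²·d²x/dθ².
d²x/dθ² = −r cosθ − r²(cos2θ)/√u − r⁴ sin²2θ/(4u^{3/2}),  u = L² − r² sin²θ = 0.00744886 m².
Substituting r = 0.0177 m, L = 0.0871 m, θ = 138.5°: d²x/dθ² = +0.012777 m.
a = ω²·d²x/dθ² = (121.2)²·(+0.012777) = +187.56 m/s²;  |a| = 187.56 m/s².

188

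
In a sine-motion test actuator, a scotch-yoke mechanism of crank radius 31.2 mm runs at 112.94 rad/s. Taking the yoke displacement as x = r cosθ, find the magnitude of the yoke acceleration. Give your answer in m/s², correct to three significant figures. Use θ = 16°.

383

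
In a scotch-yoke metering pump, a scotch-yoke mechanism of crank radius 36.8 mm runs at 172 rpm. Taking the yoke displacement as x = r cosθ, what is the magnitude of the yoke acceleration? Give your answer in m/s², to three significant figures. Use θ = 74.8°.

3.13

ω = 18.01 rad/s (from 172 rpm).
x = r cosθ ⇒ ẍ = −rω² cosθ (ω constant).
|a| = rω²|cosθ| = 0.0368·(18.01)²·|cos 74.8°| = 3.1302 m/s².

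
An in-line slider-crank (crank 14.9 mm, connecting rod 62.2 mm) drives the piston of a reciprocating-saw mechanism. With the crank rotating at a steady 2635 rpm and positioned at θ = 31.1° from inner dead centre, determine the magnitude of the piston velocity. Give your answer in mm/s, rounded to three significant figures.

ω = 2π·2635/60 = 275.9 rad/s
For an in-line slider-crank, x = r cosθ + √(L² − r² sin²θ), so v = −rω sinθ·[1 + r cosθ/√(L² − r² sin²θ)].
With r = 0.0149 m, L = 0.0622 m, θ = 31.1°: √(L² − r² sin²θ) = 0.061722 m.
v = −0.0149·275.9·0.51653·[1 + 0.0149·0.85627/0.061722] = -2.5627 m/s.
|v| = 2.5627 m/s = 2562.7 mm/s.

2560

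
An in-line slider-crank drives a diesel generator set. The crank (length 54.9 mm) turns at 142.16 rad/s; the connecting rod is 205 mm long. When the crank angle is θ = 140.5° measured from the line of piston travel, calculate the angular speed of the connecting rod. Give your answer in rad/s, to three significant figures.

29.8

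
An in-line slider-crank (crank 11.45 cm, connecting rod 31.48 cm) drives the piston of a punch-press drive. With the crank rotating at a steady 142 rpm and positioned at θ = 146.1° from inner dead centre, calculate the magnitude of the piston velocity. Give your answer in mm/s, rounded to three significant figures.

657

ω = 2π·142/60 = 14.87 rad/s
For an in-line slider-crank, x = r cosθ + √(L² − r² sin²θ), so v = −rω sinθ·[1 + r cosθ/√(L² − r² sin²θ)].
With r = 0.1145 m, L = 0.3148 m, θ = 146.1°: √(L² − r² sin²θ) = 0.30825 m.
v = −0.1145·14.87·0.55775·[1 + 0.1145·-0.83001/0.30825] = -0.65686 m/s.
|v| = 0.65686 m/s = 656.86 mm/s.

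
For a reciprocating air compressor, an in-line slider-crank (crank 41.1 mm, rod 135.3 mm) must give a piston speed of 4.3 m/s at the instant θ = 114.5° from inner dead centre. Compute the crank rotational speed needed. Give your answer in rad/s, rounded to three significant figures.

132

For an in-line slider-crank, |v_piston| = rω|sinθ|·[1 + r cosθ/√(L² − r² sin²θ)].
With r = 0.0411 m, L = 0.1353 m, θ = 114.5°: the bracketed kinematic factor |dx/dθ| = 0.032497 m.
ω = v/|dx/dθ| = 4.3/0.032497 = 132.32 rad/s.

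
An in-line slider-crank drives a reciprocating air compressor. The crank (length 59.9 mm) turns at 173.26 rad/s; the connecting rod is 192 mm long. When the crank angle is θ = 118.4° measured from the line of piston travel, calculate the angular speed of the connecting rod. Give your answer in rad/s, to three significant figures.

ω = 173.3 rad/s
The rod makes angle φ with the slider axis where L sinφ = r sinθ; differentiating, L cosφ·φ̇ = r ω cosθ.
L cosφ = √(L² − r² sin²θ) = 0.18463 m.
|ω_rod| = r ω |cosθ| / √(L² − r² sin²θ) = 0.0599·173.3·0.47562/0.18463 = 26.736 rad/s.

26.7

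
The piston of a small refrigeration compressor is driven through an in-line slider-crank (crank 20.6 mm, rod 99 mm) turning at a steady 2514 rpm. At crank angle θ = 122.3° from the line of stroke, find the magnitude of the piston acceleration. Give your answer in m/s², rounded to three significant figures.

ω = 2π·2514/60 = 263.3 rad/s
x(θ) = r cosθ + √(L² − r² sin²θ); with ω constant, a = ω²·d²x/dθ².
d²x/dθ² = −r cosθ − r²(cos2θ)/√u − r⁴ sin²2θ/(4u^{3/2}),  u = L² − r² sin²θ = 0.00949781 m².
Substituting r = 0.0206 m, L = 0.099 m, θ = 122.3°: d²x/dθ² = +0.012836 m.
a = ω²·d²x/dθ² = (263.3)²·(+0.012836) = +889.63 m/s²;  |a| = 889.63 m/s².

890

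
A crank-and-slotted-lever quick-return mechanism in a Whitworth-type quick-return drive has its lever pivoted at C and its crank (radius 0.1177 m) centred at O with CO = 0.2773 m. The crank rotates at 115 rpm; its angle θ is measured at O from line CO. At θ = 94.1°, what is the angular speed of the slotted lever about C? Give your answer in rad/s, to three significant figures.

1.61

ω = 12.04 rad/s (from 115 rpm).
Crank pin A relative to C: A = (d + r cosθ, r sinθ); lever angle φ = atan2(r sinθ, d + r cosθ).
Differentiating tanφ: φ̇ = rω(d cosθ + r)/(d² + r² + 2dr cosθ).
d² + r² + 2dr cosθ = |CA|² = 0.0860815 m²;  d cosθ + r = +0.097874 m.
|ω_lever| = |0.1177·12.04·+0.097874| / 0.0860815 = 1.6116 rad/s.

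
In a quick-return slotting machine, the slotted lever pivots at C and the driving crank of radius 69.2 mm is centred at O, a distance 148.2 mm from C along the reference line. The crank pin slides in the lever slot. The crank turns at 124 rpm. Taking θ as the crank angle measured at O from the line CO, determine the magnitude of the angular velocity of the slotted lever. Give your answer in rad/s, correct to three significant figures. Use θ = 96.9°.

1.90

ω = 12.99 rad/s (from 124 rpm).
Crank pin A relative to C: A = (d + r cosθ, r sinθ); lever angle φ = atan2(r sinθ, d + r cosθ).
Differentiating tanφ: φ̇ = rω(d cosθ + r)/(d² + r² + 2dr cosθ).
d² + r² + 2dr cosθ = |CA|² = 0.0242878 m²;  d cosθ + r = +0.051396 m.
|ω_lever| = |0.0692·12.99·+0.051396| / 0.0242878 = 1.9015 rad/s.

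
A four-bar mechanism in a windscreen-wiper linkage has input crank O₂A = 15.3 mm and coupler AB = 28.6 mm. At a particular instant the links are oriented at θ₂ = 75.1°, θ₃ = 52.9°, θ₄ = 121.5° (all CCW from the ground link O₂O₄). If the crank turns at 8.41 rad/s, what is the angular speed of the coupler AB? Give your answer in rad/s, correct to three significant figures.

3.50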